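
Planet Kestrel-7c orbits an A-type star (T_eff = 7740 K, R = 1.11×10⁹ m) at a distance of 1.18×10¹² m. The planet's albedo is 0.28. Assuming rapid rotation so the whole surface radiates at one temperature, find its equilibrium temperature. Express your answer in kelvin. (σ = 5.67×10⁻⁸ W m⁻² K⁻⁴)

T_eq ≈ 155 K

L = 4πR_⋆²σT_⋆⁴ = 4π(1.11×10⁹)² × 5.67×10⁻⁸ × (7740)⁴ = 3.15×10²⁷ W.
S = L/(4πd²) = 180 W m⁻².
Energy balance: absorbed = emitted ⇒ πR²·S(1−A) = 4πR²·σT_eq⁴, so T_eq⁴ = S(1−A)/(4σ).
T_eq = [180 × 0.72 / (4 × 5.67×10⁻⁸)]^(1/4) = (5.72×10⁸)^(1/4) = 155 K.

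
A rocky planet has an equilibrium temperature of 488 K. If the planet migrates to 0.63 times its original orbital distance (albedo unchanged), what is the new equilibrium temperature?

T_eq ∝ L^(1/4) · d^(−1/2).
T′ = 488 / 0.63^(1/2) = 615 K.

T_eq ≈ 615 K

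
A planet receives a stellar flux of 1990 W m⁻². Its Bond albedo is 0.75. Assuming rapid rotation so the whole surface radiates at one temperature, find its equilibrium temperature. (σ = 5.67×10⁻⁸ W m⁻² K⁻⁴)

T_eq ≈ 216 K

Energy balance: absorbed = emitted ⇒ πR²·S(1−A) = 4πR²·σT_eq⁴, so T_eq⁴ = S(1−A)/(4σ).
T_eq = [1990 × 0.25 / (4 × 5.67×10⁻⁸)]^(1/4) = (2.19×10⁹)^(1/4) = 216 K.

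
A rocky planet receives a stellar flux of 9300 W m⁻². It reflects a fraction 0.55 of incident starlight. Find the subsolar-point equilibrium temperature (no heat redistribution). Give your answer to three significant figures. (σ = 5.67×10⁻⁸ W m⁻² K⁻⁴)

At the subsolar point the surface absorbs S(1−A) and emits σT⁴ per unit area — no factor of 4, since only the local patch is in balance.
T = [9300 × 0.45 / 5.67×10⁻⁸]^(1/4) = (7.38×10¹⁰)^(1/4) = 521 K.

T_ss ≈ 521 K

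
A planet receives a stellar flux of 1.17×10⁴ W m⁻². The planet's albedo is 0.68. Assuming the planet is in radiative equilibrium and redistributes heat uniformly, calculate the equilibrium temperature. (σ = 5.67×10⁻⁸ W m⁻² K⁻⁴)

T_eq ≈ 358 K

Energy balance: absorbed = emitted ⇒ πR²·S(1−A) = 4πR²·σT_eq⁴, so T_eq⁴ = S(1−A)/(4σ).
T_eq = [1.17×10⁴ × 0.32 / (4 × 5.67×10⁻⁸)]^(1/4) = (1.65×10¹⁰)^(1/4) = 358 K.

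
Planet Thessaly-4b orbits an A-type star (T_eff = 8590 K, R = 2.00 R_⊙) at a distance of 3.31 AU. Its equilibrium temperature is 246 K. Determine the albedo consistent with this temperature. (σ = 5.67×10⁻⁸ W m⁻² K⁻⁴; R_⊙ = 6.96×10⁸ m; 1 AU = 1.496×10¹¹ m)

A ≈ 0.66

R_⋆ = 2.00 × 6.96×10⁸ = 1.39×10⁹ m.
d = 3.31 AU = 4.95×10¹¹ m.
L = 4πR_⋆²σT_⋆⁴ = 4π(1.39×10⁹)² × 5.67×10⁻⁸ × (8590)⁴ = 7.52×10²⁷ W.
S = L/(4πd²) = 2440 W m⁻².
From T_eq⁴ = S(1−A)/(4σ): 1−A = 4σT_eq⁴/S.
1−A = 4 × 5.67×10⁻⁸ × (246)⁴ / 2440 = 0.340.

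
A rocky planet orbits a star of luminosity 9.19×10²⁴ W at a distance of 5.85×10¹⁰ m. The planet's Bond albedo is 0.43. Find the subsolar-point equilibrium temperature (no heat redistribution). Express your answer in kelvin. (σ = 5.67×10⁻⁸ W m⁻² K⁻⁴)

Flux: S = L/(4πd²) = 9.19×10²⁴/(4π×(5.85×10¹⁰)²) = 214 W m⁻².
At the subsolar point the surface absorbs S(1−A) and emits σT⁴ per unit area — no factor of 4, since only the local patch is in balance.
T = [214 × 0.57 / 5.67×10⁻⁸]^(1/4) = (2.15×10⁹)^(1/4) = 215 K.

T_ss ≈ 215 K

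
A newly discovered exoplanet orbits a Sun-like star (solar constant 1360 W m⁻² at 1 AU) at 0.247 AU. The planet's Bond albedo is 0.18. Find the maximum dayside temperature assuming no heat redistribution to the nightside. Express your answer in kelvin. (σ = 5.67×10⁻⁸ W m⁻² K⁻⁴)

Flux at 0.247 AU: S = 1360/0.247² = 2.23×10⁴ W m⁻².
With no redistribution each surface element balances locally: S(1−A) = σT⁴.
T = [2.23×10⁴ × 0.82 / 5.67×10⁻⁸]^(1/4) = (3.22×10¹¹)^(1/4) = 754 K.

T_ss ≈ 754 K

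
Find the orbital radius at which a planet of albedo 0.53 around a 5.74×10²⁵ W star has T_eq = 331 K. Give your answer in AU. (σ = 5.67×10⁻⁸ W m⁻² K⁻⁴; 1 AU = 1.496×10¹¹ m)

From T_eq⁴ = L(1−A)/(16πσd²): d = √[L(1−A)/(16πσT_eq⁴)].
d = √[5.74×10²⁵ × 0.47 / (16π × 5.67×10⁻⁸ × (331)⁴)] = 2.81×10¹⁰ m = 0.188 AU.

d ≈ 0.188 AU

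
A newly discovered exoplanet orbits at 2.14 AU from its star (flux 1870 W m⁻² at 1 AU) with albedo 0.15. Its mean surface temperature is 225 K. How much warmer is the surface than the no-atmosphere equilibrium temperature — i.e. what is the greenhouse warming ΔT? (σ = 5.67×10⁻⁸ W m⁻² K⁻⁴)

S = 1870/2.14² = 408.3 W m⁻².
T_eq = [S(1−A)/(4σ)]^(1/4) = [408.3×0.85/(4×5.67×10⁻⁸)]^(1/4) = 197.8 K.
ΔT = T_surf − T_eq = 225 − 197.8.

ΔT ≈ 27.2 K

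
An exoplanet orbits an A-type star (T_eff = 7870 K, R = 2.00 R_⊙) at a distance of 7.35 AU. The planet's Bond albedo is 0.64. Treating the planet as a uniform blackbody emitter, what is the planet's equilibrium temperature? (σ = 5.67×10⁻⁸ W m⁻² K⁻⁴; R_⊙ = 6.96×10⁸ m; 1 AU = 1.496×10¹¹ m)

R_⋆ = 2.00 × 6.96×10⁸ = 1.39×10⁹ m.
d = 7.35 AU = 1.10×10¹² m.
L = 4πR_⋆²σT_⋆⁴ = 4π(1.39×10⁹)² × 5.67×10⁻⁸ × (7870)⁴ = 5.30×10²⁷ W.
S = L/(4πd²) = 349 W m⁻².
Energy balance: absorbed = emitted ⇒ πR²·S(1−A) = 4πR²·σT_eq⁴, so T_eq⁴ = S(1−A)/(4σ).
T_eq = [349 × 0.36 / (4 × 5.67×10⁻⁸)]^(1/4) = (5.53×10⁸)^(1/4) = 153 K.

T_eq ≈ 153 K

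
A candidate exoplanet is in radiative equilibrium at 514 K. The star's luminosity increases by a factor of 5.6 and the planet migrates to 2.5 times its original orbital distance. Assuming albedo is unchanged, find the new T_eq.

T_eq ≈ 500 K

T_eq ∝ L^(1/4) · d^(−1/2).
T′ = 514 × 5.6^(1/4) / 2.5^(1/2) = 500 K.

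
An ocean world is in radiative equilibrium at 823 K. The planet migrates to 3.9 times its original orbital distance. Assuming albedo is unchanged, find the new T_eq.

T_eq ≈ 417 K

T_eq ∝ L^(1/4) · d^(−1/2).
T′ = 823 / 3.9^(1/2) = 417 K.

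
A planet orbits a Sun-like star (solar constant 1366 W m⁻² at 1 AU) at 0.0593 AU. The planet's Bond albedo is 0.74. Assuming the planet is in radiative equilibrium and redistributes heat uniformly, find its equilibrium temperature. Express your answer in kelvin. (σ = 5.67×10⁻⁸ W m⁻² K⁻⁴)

Flux at 0.0593 AU: S = 1366/0.0593² = 3.88×10⁵ W m⁻².
Energy balance: absorbed = emitted ⇒ πR²·S(1−A) = 4πR²·σT_eq⁴, so T_eq⁴ = S(1−A)/(4σ).
T_eq = [3.88×10⁵ × 0.26 / (4 × 5.67×10⁻⁸)]^(1/4) = (4.45×10¹¹)^(1/4) = 817 K.

T_eq ≈ 817 K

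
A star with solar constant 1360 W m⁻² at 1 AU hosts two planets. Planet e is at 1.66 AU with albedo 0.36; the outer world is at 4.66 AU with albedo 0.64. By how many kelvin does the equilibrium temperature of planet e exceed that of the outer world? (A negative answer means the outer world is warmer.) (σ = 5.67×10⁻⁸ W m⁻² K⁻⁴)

ΔT ≈ 93.3 K

T_eq = [S₀(1−A)/(4σd²)]^(1/4), so T ∝ (1−A)^(1/4) / √d.
T₁ = [1360×0.64/(4×5.67×10⁻⁸×1.66²)]^(1/4) = 193.18 K.
T₂ = [1360×0.36/(4×5.67×10⁻⁸×4.66²)]^(1/4) = 99.85 K.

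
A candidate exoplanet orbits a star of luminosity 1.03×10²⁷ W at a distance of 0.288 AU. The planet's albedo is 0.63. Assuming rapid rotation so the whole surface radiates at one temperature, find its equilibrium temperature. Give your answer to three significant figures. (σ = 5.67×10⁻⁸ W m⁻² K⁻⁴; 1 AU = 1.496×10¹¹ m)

d = 0.288 AU = 4.31×10¹⁰ m.
Flux: S = L/(4πd²) = 1.03×10²⁷/(4π×(4.31×10¹⁰)²) = 4.42×10⁴ W m⁻².
Energy balance: absorbed = emitted ⇒ πR²·S(1−A) = 4πR²·σT_eq⁴, so T_eq⁴ = S(1−A)/(4σ).
T_eq = [4.42×10⁴ × 0.37 / (4 × 5.67×10⁻⁸)]^(1/4) = (7.20×10¹⁰)^(1/4) = 518 K.

T_eq ≈ 518 K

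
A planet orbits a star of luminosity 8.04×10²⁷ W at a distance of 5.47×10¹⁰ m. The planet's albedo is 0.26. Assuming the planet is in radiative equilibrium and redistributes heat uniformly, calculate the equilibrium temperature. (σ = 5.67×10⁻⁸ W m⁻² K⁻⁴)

Flux: S = L/(4πd²) = 8.04×10²⁷/(4π×(5.47×10¹⁰)²) = 2.14×10⁵ W m⁻².
Energy balance: absorbed = emitted ⇒ πR²·S(1−A) = 4πR²·σT_eq⁴, so T_eq⁴ = S(1−A)/(4σ).
T_eq = [2.14×10⁵ × 0.74 / (4 × 5.67×10⁻⁸)]^(1/4) = (6.98×10¹¹)^(1/4) = 914 K.

T_eq ≈ 914 K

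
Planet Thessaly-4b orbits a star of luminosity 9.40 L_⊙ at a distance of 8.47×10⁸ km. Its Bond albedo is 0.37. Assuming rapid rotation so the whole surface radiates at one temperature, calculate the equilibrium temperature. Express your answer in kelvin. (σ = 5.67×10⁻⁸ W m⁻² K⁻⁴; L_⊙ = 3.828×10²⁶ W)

T_eq ≈ 182 K

d = 8.47×10⁸ km = 8.47×10¹¹ m.
L = 9.40 × 3.828×10²⁶ = 3.60×10²⁷ W.
Flux: S = L/(4πd²) = 3.60×10²⁷/(4π×(8.47×10¹¹)²) = 399 W m⁻².
Energy balance: absorbed = emitted ⇒ πR²·S(1−A) = 4πR²·σT_eq⁴, so T_eq⁴ = S(1−A)/(4σ).
T_eq = [399 × 0.63 / (4 × 5.67×10⁻⁸)]^(1/4) = (1.11×10⁹)^(1/4) = 182 K.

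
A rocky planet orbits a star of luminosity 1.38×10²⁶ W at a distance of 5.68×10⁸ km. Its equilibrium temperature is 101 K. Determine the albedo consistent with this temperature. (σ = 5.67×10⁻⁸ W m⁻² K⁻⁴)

d = 5.68×10⁸ km = 5.68×10¹¹ m.
Flux: S = L/(4πd²) = 1.38×10²⁶/(4π×(5.68×10¹¹)²) = 34.0 W m⁻².
From T_eq⁴ = S(1−A)/(4σ): 1−A = 4σT_eq⁴/S.
1−A = 4 × 5.67×10⁻⁸ × (101)⁴ / 34.0 = 0.693.

A ≈ 0.31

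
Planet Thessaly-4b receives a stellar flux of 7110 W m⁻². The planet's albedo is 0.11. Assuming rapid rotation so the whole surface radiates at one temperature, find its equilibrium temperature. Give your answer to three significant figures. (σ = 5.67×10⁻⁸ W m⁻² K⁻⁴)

T_eq ≈ 409 K

Energy balance: absorbed = emitted ⇒ πR²·S(1−A) = 4πR²·σT_eq⁴, so T_eq⁴ = S(1−A)/(4σ).
T_eq = [7110 × 0.89 / (4 × 5.67×10⁻⁸)]^(1/4) = (2.79×10¹⁰)^(1/4) = 409 K.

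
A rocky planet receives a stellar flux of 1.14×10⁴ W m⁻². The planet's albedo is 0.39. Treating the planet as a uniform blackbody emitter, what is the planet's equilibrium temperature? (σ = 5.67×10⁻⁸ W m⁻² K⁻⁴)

T_eq ≈ 418 K

Energy balance: absorbed = emitted ⇒ πR²·S(1−A) = 4πR²·σT_eq⁴, so T_eq⁴ = S(1−A)/(4σ).
T_eq = [1.14×10⁴ × 0.61 / (4 × 5.67×10⁻⁸)]^(1/4) = (3.07×10¹⁰)^(1/4) = 418 K.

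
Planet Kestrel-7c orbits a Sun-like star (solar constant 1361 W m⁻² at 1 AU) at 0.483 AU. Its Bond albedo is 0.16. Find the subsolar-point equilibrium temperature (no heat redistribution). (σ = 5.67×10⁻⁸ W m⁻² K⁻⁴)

Flux at 0.483 AU: S = 1361/0.483² = 5830 W m⁻².
At the subsolar point the surface absorbs S(1−A) and emits σT⁴ per unit area — no factor of 4, since only the local patch is in balance.
T = [5830 × 0.84 / 5.67×10⁻⁸]^(1/4) = (8.64×10¹⁰)^(1/4) = 542 K.

T_ss ≈ 542 K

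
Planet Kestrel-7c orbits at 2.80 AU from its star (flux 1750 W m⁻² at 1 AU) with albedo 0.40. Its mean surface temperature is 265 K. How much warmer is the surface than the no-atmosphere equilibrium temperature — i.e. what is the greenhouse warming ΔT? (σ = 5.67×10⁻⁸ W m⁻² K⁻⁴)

S = 1750/2.80² = 223.2 W m⁻².
T_eq = [S(1−A)/(4σ)]^(1/4) = [223.2×0.60/(4×5.67×10⁻⁸)]^(1/4) = 155.9 K.
ΔT = T_surf − T_eq = 265 − 155.9.

ΔT ≈ 109.1 K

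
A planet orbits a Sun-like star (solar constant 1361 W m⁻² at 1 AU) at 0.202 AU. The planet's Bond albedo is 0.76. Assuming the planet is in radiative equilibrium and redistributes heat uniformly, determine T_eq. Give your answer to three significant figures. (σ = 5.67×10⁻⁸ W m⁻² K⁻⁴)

Flux at 0.202 AU: S = 1361/0.202² = 3.34×10⁴ W m⁻².
Energy balance: absorbed = emitted ⇒ πR²·S(1−A) = 4πR²·σT_eq⁴, so T_eq⁴ = S(1−A)/(4σ).
T_eq = [3.34×10⁴ × 0.24 / (4 × 5.67×10⁻⁸)]^(1/4) = (3.53×10¹⁰)^(1/4) = 433 K.

T_eq ≈ 433 K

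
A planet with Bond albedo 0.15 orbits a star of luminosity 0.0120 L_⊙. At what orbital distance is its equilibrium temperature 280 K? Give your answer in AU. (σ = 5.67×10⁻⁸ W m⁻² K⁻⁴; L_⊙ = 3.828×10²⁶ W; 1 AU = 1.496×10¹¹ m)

d ≈ 0.0998 AU

L = 0.0120 × 3.828×10²⁶ = 4.59×10²⁴ W.
From T_eq⁴ = L(1−A)/(16πσd²): d = √[L(1−A)/(16πσT_eq⁴)].
d = √[4.59×10²⁴ × 0.85 / (16π × 5.67×10⁻⁸ × (280)⁴)] = 1.49×10¹⁰ m = 0.0998 AU.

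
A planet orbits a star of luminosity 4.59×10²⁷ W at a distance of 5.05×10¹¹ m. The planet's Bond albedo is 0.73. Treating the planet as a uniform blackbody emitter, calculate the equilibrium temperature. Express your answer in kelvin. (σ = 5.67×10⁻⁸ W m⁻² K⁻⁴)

Flux: S = L/(4πd²) = 4.59×10²⁷/(4π×(5.05×10¹¹)²) = 1430 W m⁻².
Energy balance: absorbed = emitted ⇒ πR²·S(1−A) = 4πR²·σT_eq⁴, so T_eq⁴ = S(1−A)/(4σ).
T_eq = [1430 × 0.27 / (4 × 5.67×10⁻⁸)]^(1/4) = (1.71×10⁹)^(1/4) = 203 K.

T_eq ≈ 203 K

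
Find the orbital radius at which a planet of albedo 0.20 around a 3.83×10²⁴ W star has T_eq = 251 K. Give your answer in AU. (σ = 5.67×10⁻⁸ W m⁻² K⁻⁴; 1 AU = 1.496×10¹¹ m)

d ≈ 0.110 AU

From T_eq⁴ = L(1−A)/(16πσd²): d = √[L(1−A)/(16πσT_eq⁴)].
d = √[3.83×10²⁴ × 0.80 / (16π × 5.67×10⁻⁸ × (251)⁴)] = 1.65×10¹⁰ m = 0.110 AU.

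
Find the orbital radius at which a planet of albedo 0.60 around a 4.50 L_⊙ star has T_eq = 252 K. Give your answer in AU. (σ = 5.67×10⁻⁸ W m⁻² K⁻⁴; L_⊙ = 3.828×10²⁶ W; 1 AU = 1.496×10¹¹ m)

d ≈ 1.64 AU

L = 4.50 × 3.828×10²⁶ = 1.72×10²⁷ W.
From T_eq⁴ = L(1−A)/(16πσd²): d = √[L(1−A)/(16πσT_eq⁴)].
d = √[1.72×10²⁷ × 0.40 / (16π × 5.67×10⁻⁸ × (252)⁴)] = 2.45×10¹¹ m = 1.64 AU.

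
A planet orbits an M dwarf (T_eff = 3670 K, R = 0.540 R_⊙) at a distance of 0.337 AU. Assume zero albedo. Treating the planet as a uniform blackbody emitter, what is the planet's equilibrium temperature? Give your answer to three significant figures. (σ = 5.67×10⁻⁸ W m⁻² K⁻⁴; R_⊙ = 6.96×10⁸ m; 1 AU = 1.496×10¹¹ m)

T_eq ≈ 224 K

R_⋆ = 0.540 × 6.96×10⁸ = 3.76×10⁸ m.
d = 0.337 AU = 5.04×10¹⁰ m.
L = 4πR_⋆²σT_⋆⁴ = 4π(3.76×10⁸)² × 5.67×10⁻⁸ × (3670)⁴ = 1.83×10²⁵ W.
S = L/(4πd²) = 572 W m⁻².
Energy balance: absorbed = emitted ⇒ πR²·S(1−A) = 4πR²·σT_eq⁴, so T_eq⁴ = S(1−A)/(4σ).
T_eq = [572 × 1.00 / (4 × 5.67×10⁻⁸)]^(1/4) = (2.52×10⁹)^(1/4) = 224 K.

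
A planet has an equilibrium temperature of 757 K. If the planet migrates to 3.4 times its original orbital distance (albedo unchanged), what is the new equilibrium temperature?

T_eq ∝ L^(1/4) · d^(−1/2).
T′ = 757 / 3.4^(1/2) = 411 K.

T_eq ≈ 411 K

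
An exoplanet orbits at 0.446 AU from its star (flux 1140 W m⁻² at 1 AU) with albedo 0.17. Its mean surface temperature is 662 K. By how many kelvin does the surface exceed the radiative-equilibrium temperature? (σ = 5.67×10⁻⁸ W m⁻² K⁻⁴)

S = 1140/0.446² = 5731 W m⁻².
T_eq = [S(1−A)/(4σ)]^(1/4) = [5731×0.83/(4×5.67×10⁻⁸)]^(1/4) = 380.6 K.
ΔT = T_surf − T_eq = 662 − 380.6.

ΔT ≈ 281.4 K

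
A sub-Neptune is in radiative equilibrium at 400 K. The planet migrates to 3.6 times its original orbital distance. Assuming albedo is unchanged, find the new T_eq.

T_eq ∝ L^(1/4) · d^(−1/2).
T′ = 400 / 3.6^(1/2) = 211 K.

T_eq ≈ 211 K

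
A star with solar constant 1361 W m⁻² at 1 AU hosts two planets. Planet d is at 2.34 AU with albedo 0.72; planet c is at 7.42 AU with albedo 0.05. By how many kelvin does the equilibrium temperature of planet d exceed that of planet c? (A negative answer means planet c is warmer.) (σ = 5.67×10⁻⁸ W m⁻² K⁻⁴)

ΔT ≈ 31.5 K

T_eq = [S₀(1−A)/(4σd²)]^(1/4), so T ∝ (1−A)^(1/4) / √d.
T₁ = [1361×0.28/(4×5.67×10⁻⁸×2.34²)]^(1/4) = 132.35 K.
T₂ = [1361×0.95/(4×5.67×10⁻⁸×7.42²)]^(1/4) = 100.87 K.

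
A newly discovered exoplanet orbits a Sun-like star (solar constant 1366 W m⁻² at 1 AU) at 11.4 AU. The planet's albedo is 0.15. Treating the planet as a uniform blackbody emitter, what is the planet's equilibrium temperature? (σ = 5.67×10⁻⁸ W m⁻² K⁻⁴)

T_eq ≈ 79.2 K

Flux at 11.4 AU: S = 1366/11.4² = 10.5 W m⁻².
Energy balance: absorbed = emitted ⇒ πR²·S(1−A) = 4πR²·σT_eq⁴, so T_eq⁴ = S(1−A)/(4σ).
T_eq = [10.5 × 0.85 / (4 × 5.67×10⁻⁸)]^(1/4) = (3.94×10⁷)^(1/4) = 79.2 K.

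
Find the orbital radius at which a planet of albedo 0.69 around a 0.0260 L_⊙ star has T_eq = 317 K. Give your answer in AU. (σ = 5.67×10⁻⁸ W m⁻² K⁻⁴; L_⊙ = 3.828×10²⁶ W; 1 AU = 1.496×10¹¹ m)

L = 0.0260 × 3.828×10²⁶ = 9.95×10²⁴ W.
From T_eq⁴ = L(1−A)/(16πσd²): d = √[L(1−A)/(16πσT_eq⁴)].
d = √[9.95×10²⁴ × 0.31 / (16π × 5.67×10⁻⁸ × (317)⁴)] = 1.04×10¹⁰ m = 0.0692 AU.

d ≈ 0.0692 AU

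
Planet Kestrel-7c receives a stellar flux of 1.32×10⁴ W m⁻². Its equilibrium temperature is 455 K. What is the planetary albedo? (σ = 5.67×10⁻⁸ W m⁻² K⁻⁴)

A ≈ 0.26

From T_eq⁴ = S(1−A)/(4σ): 1−A = 4σT_eq⁴/S.
1−A = 4 × 5.67×10⁻⁸ × (455)⁴ / 1.32×10⁴ = 0.736.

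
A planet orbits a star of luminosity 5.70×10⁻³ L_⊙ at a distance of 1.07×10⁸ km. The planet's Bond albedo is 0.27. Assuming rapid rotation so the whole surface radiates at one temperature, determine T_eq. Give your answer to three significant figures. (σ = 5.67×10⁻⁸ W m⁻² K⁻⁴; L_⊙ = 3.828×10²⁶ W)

T_eq ≈ 83.6 K

d = 1.07×10⁸ km = 1.07×10¹¹ m.
L = 5.70×10⁻³ × 3.828×10²⁶ = 2.18×10²⁴ W.
Flux: S = L/(4πd²) = 2.18×10²⁴/(4π×(1.07×10¹¹)²) = 15.2 W m⁻².
Energy balance: absorbed = emitted ⇒ πR²·S(1−A) = 4πR²·σT_eq⁴, so T_eq⁴ = S(1−A)/(4σ).
T_eq = [15.2 × 0.73 / (4 × 5.67×10⁻⁸)]^(1/4) = (4.88×10⁷)^(1/4) = 83.6 K.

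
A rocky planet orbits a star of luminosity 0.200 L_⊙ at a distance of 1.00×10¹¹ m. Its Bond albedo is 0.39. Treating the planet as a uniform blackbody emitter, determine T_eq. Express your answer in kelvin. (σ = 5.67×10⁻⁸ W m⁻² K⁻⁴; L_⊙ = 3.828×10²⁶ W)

L = 0.200 × 3.828×10²⁶ = 7.66×10²⁵ W.
Flux: S = L/(4πd²) = 7.66×10²⁵/(4π×(1.00×10¹¹)²) = 609 W m⁻².
Energy balance: absorbed = emitted ⇒ πR²·S(1−A) = 4πR²·σT_eq⁴, so T_eq⁴ = S(1−A)/(4σ).
T_eq = [609 × 0.61 / (4 × 5.67×10⁻⁸)]^(1/4) = (1.64×10⁹)^(1/4) = 201 K.

T_eq ≈ 201 K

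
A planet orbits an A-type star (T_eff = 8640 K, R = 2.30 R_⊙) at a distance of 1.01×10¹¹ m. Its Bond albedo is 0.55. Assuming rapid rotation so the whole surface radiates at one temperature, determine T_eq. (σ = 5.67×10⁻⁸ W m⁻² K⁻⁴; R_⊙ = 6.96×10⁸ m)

R_⋆ = 2.30 × 6.96×10⁸ = 1.60×10⁹ m.
L = 4πR_⋆²σT_⋆⁴ = 4π(1.60×10⁹)² × 5.67×10⁻⁸ × (8640)⁴ = 1.02×10²⁸ W.
S = L/(4πd²) = 7.94×10⁴ W m⁻².
Energy balance: absorbed = emitted ⇒ πR²·S(1−A) = 4πR²·σT_eq⁴, so T_eq⁴ = S(1−A)/(4σ).
T_eq = [7.94×10⁴ × 0.45 / (4 × 5.67×10⁻⁸)]^(1/4) = (1.57×10¹¹)^(1/4) = 630 K.

T_eq ≈ 630 K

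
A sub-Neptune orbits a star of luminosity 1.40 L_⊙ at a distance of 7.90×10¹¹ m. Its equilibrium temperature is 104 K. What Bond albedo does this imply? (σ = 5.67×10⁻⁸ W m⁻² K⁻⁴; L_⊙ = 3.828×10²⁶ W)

A ≈ 0.61

L = 1.40 × 3.828×10²⁶ = 5.36×10²⁶ W.
Flux: S = L/(4πd²) = 5.36×10²⁶/(4π×(7.90×10¹¹)²) = 68.3 W m⁻².
From T_eq⁴ = S(1−A)/(4σ): 1−A = 4σT_eq⁴/S.
1−A = 4 × 5.67×10⁻⁸ × (104)⁴ / 68.3 = 0.388.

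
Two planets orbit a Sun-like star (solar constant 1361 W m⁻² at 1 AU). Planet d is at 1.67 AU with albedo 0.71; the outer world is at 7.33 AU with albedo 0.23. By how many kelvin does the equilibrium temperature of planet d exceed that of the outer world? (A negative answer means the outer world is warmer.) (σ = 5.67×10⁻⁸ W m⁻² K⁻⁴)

ΔT ≈ 61.8 K

T_eq = [S₀(1−A)/(4σd²)]^(1/4), so T ∝ (1−A)^(1/4) / √d.
T₁ = [1361×0.29/(4×5.67×10⁻⁸×1.67²)]^(1/4) = 158.05 K.
T₂ = [1361×0.77/(4×5.67×10⁻⁸×7.33²)]^(1/4) = 96.30 K.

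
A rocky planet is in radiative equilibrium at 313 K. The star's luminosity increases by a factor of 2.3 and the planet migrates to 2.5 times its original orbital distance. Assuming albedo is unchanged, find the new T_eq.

T_eq ≈ 244 K

T_eq ∝ L^(1/4) · d^(−1/2).
T′ = 313 × 2.3^(1/4) / 2.5^(1/2) = 244 K.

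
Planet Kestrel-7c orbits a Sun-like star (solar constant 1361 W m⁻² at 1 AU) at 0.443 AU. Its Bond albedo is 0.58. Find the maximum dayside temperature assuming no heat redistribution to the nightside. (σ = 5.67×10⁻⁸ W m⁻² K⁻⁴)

T_ss ≈ 476 K

Flux at 0.443 AU: S = 1361/0.443² = 6940 W m⁻².
With no redistribution each surface element balances locally: S(1−A) = σT⁴.
T = [6940 × 0.42 / 5.67×10⁻⁸]^(1/4) = (5.14×10¹⁰)^(1/4) = 476 K.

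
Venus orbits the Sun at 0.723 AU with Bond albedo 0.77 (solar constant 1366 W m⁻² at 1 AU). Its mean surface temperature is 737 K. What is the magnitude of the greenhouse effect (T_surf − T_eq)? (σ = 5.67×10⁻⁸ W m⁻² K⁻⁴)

ΔT ≈ 510.1 K

S = 1366/0.723² = 2613 W m⁻².
T_eq = [S(1−A)/(4σ)]^(1/4) = [2613×0.23/(4×5.67×10⁻⁸)]^(1/4) = 226.9 K.
ΔT = T_surf − T_eq = 737 − 226.9.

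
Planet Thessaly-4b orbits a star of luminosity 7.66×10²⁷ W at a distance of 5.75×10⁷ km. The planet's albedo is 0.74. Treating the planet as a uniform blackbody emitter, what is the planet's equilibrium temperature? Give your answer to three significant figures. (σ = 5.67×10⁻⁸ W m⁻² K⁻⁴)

T_eq ≈ 678 K

d = 5.75×10⁷ km = 5.75×10¹⁰ m.
Flux: S = L/(4πd²) = 7.66×10²⁷/(4π×(5.75×10¹⁰)²) = 1.84×10⁵ W m⁻².
Energy balance: absorbed = emitted ⇒ πR²·S(1−A) = 4πR²·σT_eq⁴, so T_eq⁴ = S(1−A)/(4σ).
T_eq = [1.84×10⁵ × 0.26 / (4 × 5.67×10⁻⁸)]^(1/4) = (2.11×10¹¹)^(1/4) = 678 K.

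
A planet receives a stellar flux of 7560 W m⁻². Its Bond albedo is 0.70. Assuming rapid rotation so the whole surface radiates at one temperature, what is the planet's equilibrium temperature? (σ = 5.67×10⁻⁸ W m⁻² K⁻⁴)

T_eq ≈ 316 K

Energy balance: absorbed = emitted ⇒ πR²·S(1−A) = 4πR²·σT_eq⁴, so T_eq⁴ = S(1−A)/(4σ).
T_eq = [7560 × 0.30 / (4 × 5.67×10⁻⁸)]^(1/4) = (1.00×10¹⁰)^(1/4) = 316 K.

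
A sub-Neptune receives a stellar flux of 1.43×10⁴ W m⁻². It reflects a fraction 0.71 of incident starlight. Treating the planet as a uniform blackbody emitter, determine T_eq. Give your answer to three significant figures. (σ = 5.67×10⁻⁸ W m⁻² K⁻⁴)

Energy balance: absorbed = emitted ⇒ πR²·S(1−A) = 4πR²·σT_eq⁴, so T_eq⁴ = S(1−A)/(4σ).
T_eq = [1.43×10⁴ × 0.29 / (4 × 5.67×10⁻⁸)]^(1/4) = (1.83×10¹⁰)^(1/4) = 368 K.

T_eq ≈ 368 K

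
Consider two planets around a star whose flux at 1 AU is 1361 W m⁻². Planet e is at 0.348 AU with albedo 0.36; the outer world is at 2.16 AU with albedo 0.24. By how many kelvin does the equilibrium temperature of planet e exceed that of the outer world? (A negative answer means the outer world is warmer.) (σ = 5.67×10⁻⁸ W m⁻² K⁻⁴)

ΔT ≈ 245.2 K

T_eq = [S₀(1−A)/(4σd²)]^(1/4), so T ∝ (1−A)^(1/4) / √d.
T₁ = [1361×0.64/(4×5.67×10⁻⁸×0.348²)]^(1/4) = 422.00 K.
T₂ = [1361×0.76/(4×5.67×10⁻⁸×2.16²)]^(1/4) = 176.82 K.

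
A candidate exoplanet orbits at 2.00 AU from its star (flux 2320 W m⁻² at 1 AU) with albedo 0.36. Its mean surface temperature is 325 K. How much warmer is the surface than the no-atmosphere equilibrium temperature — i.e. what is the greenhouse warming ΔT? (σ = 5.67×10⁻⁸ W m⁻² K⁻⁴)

ΔT ≈ 123.9 K

S = 2320/2.00² = 580.0 W m⁻².
T_eq = [S(1−A)/(4σ)]^(1/4) = [580.0×0.64/(4×5.67×10⁻⁸)]^(1/4) = 201.1 K.
ΔT = T_surf − T_eq = 325 − 201.1.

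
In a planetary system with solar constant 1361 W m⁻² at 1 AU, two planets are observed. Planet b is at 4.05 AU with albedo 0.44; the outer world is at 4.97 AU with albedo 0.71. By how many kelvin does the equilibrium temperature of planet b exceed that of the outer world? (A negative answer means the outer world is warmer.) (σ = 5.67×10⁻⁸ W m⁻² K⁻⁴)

ΔT ≈ 28.0 K

T_eq = [S₀(1−A)/(4σd²)]^(1/4), so T ∝ (1−A)^(1/4) / √d.
T₁ = [1361×0.56/(4×5.67×10⁻⁸×4.05²)]^(1/4) = 119.64 K.
T₂ = [1361×0.29/(4×5.67×10⁻⁸×4.97²)]^(1/4) = 91.62 K.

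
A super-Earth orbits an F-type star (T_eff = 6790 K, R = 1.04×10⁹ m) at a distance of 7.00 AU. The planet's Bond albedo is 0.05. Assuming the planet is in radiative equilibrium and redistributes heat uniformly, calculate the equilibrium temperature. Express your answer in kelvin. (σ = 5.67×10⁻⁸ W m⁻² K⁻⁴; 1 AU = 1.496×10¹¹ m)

T_eq ≈ 149 K

d = 7.00 AU = 1.05×10¹² m.
L = 4πR_⋆²σT_⋆⁴ = 4π(1.04×10⁹)² × 5.67×10⁻⁸ × (6790)⁴ = 1.64×10²⁷ W.
S = L/(4πd²) = 119 W m⁻².
Energy balance: absorbed = emitted ⇒ πR²·S(1−A) = 4πR²·σT_eq⁴, so T_eq⁴ = S(1−A)/(4σ).
T_eq = [119 × 0.95 / (4 × 5.67×10⁻⁸)]^(1/4) = (4.98×10⁸)^(1/4) = 149 K.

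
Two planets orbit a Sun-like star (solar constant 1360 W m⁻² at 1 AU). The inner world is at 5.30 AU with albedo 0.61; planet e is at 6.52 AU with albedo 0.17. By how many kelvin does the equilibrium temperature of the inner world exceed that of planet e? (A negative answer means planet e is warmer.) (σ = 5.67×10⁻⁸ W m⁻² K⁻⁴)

ΔT ≈ -8.5 K

T_eq = [S₀(1−A)/(4σd²)]^(1/4), so T ∝ (1−A)^(1/4) / √d.
T₁ = [1360×0.39/(4×5.67×10⁻⁸×5.30²)]^(1/4) = 95.52 K.
T₂ = [1360×0.83/(4×5.67×10⁻⁸×6.52²)]^(1/4) = 104.02 K.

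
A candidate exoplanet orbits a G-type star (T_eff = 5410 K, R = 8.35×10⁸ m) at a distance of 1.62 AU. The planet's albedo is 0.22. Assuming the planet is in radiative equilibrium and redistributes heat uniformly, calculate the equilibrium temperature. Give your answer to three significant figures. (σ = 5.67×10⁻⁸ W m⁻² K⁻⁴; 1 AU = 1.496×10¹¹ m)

d = 1.62 AU = 2.42×10¹¹ m.
L = 4πR_⋆²σT_⋆⁴ = 4π(8.35×10⁸)² × 5.67×10⁻⁸ × (5410)⁴ = 4.26×10²⁶ W.
S = L/(4πd²) = 577 W m⁻².
Energy balance: absorbed = emitted ⇒ πR²·S(1−A) = 4πR²·σT_eq⁴, so T_eq⁴ = S(1−A)/(4σ).
T_eq = [577 × 0.78 / (4 × 5.67×10⁻⁸)]^(1/4) = (1.98×10⁹)^(1/4) = 211 K.

T_eq ≈ 211 K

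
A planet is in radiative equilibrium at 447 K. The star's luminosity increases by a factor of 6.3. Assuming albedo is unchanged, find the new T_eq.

T_eq ≈ 708 K

T_eq ∝ L^(1/4) · d^(−1/2).
T′ = 447 × 6.3^(1/4) = 708 K.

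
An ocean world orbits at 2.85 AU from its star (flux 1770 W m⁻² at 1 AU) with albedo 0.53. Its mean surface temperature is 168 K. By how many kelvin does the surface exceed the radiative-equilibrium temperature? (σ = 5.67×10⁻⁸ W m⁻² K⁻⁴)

ΔT ≈ 22.2 K

S = 1770/2.85² = 217.9 W m⁻².
T_eq = [S(1−A)/(4σ)]^(1/4) = [217.9×0.47/(4×5.67×10⁻⁸)]^(1/4) = 145.8 K.
ΔT = T_surf − T_eq = 168 − 145.8.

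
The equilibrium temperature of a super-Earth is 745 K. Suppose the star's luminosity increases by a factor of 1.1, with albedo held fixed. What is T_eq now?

T_eq ∝ L^(1/4) · d^(−1/2).
T′ = 745 × 1.1^(1/4) = 763 K.

T_eq ≈ 763 K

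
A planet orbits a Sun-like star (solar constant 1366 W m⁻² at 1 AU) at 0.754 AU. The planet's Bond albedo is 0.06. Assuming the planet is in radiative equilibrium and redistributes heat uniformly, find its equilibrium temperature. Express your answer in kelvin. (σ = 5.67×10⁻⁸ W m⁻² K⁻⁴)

Flux at 0.754 AU: S = 1366/0.754² = 2400 W m⁻².
Energy balance: absorbed = emitted ⇒ πR²·S(1−A) = 4πR²·σT_eq⁴, so T_eq⁴ = S(1−A)/(4σ).
T_eq = [2400 × 0.94 / (4 × 5.67×10⁻⁸)]^(1/4) = (9.96×10⁹)^(1/4) = 316 K.

T_eq ≈ 316 K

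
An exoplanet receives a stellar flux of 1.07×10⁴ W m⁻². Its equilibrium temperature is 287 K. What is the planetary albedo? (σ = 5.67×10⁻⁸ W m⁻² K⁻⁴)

A ≈ 0.86

From T_eq⁴ = S(1−A)/(4σ): 1−A = 4σT_eq⁴/S.
1−A = 4 × 5.67×10⁻⁸ × (287)⁴ / 1.07×10⁴ = 0.144.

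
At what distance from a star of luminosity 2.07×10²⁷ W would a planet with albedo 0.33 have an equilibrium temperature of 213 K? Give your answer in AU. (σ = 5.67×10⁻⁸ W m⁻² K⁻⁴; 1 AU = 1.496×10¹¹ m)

From T_eq⁴ = L(1−A)/(16πσd²): d = √[L(1−A)/(16πσT_eq⁴)].
d = √[2.07×10²⁷ × 0.67 / (16π × 5.67×10⁻⁸ × (213)⁴)] = 4.86×10¹¹ m = 3.25 AU.

d ≈ 3.25 AU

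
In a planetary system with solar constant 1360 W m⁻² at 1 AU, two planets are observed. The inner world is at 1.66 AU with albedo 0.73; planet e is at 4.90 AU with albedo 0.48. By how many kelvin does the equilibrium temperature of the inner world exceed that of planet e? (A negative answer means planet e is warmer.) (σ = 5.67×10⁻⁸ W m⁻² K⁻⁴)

T_eq = [S₀(1−A)/(4σd²)]^(1/4), so T ∝ (1−A)^(1/4) / √d.
T₁ = [1360×0.27/(4×5.67×10⁻⁸×1.66²)]^(1/4) = 155.69 K.
T₂ = [1360×0.52/(4×5.67×10⁻⁸×4.90²)]^(1/4) = 106.75 K.

ΔT ≈ 48.9 K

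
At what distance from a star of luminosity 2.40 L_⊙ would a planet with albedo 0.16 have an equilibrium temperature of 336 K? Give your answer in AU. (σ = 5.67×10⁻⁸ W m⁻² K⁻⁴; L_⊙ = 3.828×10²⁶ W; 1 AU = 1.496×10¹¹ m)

d ≈ 0.974 AU

L = 2.40 × 3.828×10²⁶ = 9.19×10²⁶ W.
From T_eq⁴ = L(1−A)/(16πσd²): d = √[L(1−A)/(16πσT_eq⁴)].
d = √[9.19×10²⁶ × 0.84 / (16π × 5.67×10⁻⁸ × (336)⁴)] = 1.46×10¹¹ m = 0.974 AU.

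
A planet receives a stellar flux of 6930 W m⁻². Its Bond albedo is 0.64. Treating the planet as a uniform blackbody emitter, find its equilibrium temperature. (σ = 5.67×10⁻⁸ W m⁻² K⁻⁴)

Energy balance: absorbed = emitted ⇒ πR²·S(1−A) = 4πR²·σT_eq⁴, so T_eq⁴ = S(1−A)/(4σ).
T_eq = [6930 × 0.36 / (4 × 5.67×10⁻⁸)]^(1/4) = (1.10×10¹⁰)^(1/4) = 324 K.

T_eq ≈ 324 K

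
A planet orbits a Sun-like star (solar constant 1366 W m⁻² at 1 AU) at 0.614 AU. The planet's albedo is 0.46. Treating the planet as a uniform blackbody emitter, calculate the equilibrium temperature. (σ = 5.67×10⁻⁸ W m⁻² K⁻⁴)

T_eq ≈ 305 K

Flux at 0.614 AU: S = 1366/0.614² = 3620 W m⁻².
Energy balance: absorbed = emitted ⇒ πR²·S(1−A) = 4πR²·σT_eq⁴, so T_eq⁴ = S(1−A)/(4σ).
T_eq = [3620 × 0.54 / (4 × 5.67×10⁻⁸)]^(1/4) = (8.63×10⁹)^(1/4) = 305 K.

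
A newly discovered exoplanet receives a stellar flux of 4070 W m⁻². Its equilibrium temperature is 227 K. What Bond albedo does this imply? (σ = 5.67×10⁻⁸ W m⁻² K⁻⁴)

A ≈ 0.85

From T_eq⁴ = S(1−A)/(4σ): 1−A = 4σT_eq⁴/S.
1−A = 4 × 5.67×10⁻⁸ × (227)⁴ / 4070 = 0.148.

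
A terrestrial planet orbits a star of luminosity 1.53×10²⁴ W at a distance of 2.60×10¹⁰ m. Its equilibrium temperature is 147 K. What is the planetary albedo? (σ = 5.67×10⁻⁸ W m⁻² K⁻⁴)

Flux: S = L/(4πd²) = 1.53×10²⁴/(4π×(2.60×10¹⁰)²) = 180 W m⁻².
From T_eq⁴ = S(1−A)/(4σ): 1−A = 4σT_eq⁴/S.
1−A = 4 × 5.67×10⁻⁸ × (147)⁴ / 180 = 0.588.

A ≈ 0.41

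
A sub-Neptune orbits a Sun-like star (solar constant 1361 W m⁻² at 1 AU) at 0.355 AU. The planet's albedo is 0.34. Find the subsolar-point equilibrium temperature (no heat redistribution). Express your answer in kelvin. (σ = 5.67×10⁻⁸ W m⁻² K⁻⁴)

T_ss ≈ 595 K

Flux at 0.355 AU: S = 1361/0.355² = 1.08×10⁴ W m⁻².
At the subsolar point the surface absorbs S(1−A) and emits σT⁴ per unit area — no factor of 4, since only the local patch is in balance.
T = [1.08×10⁴ × 0.66 / 5.67×10⁻⁸]^(1/4) = (1.26×10¹¹)^(1/4) = 595 K.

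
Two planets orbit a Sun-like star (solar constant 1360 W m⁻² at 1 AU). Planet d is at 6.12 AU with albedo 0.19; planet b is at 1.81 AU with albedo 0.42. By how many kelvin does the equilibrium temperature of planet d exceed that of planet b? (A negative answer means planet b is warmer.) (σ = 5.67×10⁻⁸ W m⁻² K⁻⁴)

T_eq = [S₀(1−A)/(4σd²)]^(1/4), so T ∝ (1−A)^(1/4) / √d.
T₁ = [1360×0.81/(4×5.67×10⁻⁸×6.12²)]^(1/4) = 106.71 K.
T₂ = [1360×0.58/(4×5.67×10⁻⁸×1.81²)]^(1/4) = 180.51 K.

ΔT ≈ -73.8 K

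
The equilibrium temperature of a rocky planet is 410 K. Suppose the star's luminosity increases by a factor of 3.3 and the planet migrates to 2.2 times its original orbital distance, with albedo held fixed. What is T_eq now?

T_eq ≈ 373 K

T_eq ∝ L^(1/4) · d^(−1/2).
T′ = 410 × 3.3^(1/4) / 2.2^(1/2) = 373 K.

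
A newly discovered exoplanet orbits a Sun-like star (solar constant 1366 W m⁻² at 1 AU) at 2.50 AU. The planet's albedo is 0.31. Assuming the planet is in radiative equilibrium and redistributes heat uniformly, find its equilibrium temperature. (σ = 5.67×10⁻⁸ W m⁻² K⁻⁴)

T_eq ≈ 161 K

Flux at 2.50 AU: S = 1366/2.50² = 219 W m⁻².
Energy balance: absorbed = emitted ⇒ πR²·S(1−A) = 4πR²·σT_eq⁴, so T_eq⁴ = S(1−A)/(4σ).
T_eq = [219 × 0.69 / (4 × 5.67×10⁻⁸)]^(1/4) = (6.65×10⁸)^(1/4) = 161 K.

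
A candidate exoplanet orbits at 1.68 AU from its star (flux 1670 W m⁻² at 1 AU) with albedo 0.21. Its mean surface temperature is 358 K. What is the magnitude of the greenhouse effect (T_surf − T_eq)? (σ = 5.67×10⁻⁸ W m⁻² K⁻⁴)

S = 1670/1.68² = 591.7 W m⁻².
T_eq = [S(1−A)/(4σ)]^(1/4) = [591.7×0.79/(4×5.67×10⁻⁸)]^(1/4) = 213.1 K.
ΔT = T_surf − T_eq = 358 − 213.1.

ΔT ≈ 144.9 K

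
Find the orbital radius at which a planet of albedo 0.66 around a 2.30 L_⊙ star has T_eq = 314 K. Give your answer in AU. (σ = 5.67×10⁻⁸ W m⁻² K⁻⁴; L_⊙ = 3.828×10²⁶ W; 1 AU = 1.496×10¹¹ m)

L = 2.30 × 3.828×10²⁶ = 8.80×10²⁶ W.
From T_eq⁴ = L(1−A)/(16πσd²): d = √[L(1−A)/(16πσT_eq⁴)].
d = √[8.80×10²⁶ × 0.34 / (16π × 5.67×10⁻⁸ × (314)⁴)] = 1.04×10¹¹ m = 0.695 AU.

d ≈ 0.695 AU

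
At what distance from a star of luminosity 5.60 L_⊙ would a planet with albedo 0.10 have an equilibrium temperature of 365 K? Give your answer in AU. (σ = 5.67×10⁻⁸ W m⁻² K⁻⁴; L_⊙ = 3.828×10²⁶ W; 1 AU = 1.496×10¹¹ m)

d ≈ 1.31 AU

L = 5.60 × 3.828×10²⁶ = 2.14×10²⁷ W.
From T_eq⁴ = L(1−A)/(16πσd²): d = √[L(1−A)/(16πσT_eq⁴)].
d = √[2.14×10²⁷ × 0.90 / (16π × 5.67×10⁻⁸ × (365)⁴)] = 1.95×10¹¹ m = 1.31 AU.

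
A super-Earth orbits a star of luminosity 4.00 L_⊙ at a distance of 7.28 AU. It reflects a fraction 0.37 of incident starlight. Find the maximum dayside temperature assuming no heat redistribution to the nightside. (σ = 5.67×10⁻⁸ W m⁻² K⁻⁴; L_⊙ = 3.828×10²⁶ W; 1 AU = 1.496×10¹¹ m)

T_ss ≈ 184 K

d = 7.28 AU = 1.09×10¹² m.
L = 4.00 × 3.828×10²⁶ = 1.53×10²⁷ W.
Flux: S = L/(4πd²) = 1.53×10²⁷/(4π×(1.09×10¹²)²) = 103 W m⁻².
With no redistribution each surface element balances locally: S(1−A) = σT⁴.
T = [103 × 0.63 / 5.67×10⁻⁸]^(1/4) = (1.14×10⁹)^(1/4) = 184 K.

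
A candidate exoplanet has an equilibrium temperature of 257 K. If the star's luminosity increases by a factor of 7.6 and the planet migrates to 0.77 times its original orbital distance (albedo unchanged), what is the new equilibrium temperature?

T_eq ≈ 486 K

T_eq ∝ L^(1/4) · d^(−1/2).
T′ = 257 × 7.6^(1/4) / 0.77^(1/2) = 486 K.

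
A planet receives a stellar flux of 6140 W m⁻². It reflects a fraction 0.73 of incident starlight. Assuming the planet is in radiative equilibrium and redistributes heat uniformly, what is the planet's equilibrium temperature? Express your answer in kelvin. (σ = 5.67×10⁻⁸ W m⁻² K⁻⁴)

T_eq ≈ 292 K

Energy balance: absorbed = emitted ⇒ πR²·S(1−A) = 4πR²·σT_eq⁴, so T_eq⁴ = S(1−A)/(4σ).
T_eq = [6140 × 0.27 / (4 × 5.67×10⁻⁸)]^(1/4) = (7.31×10⁹)^(1/4) = 292 K.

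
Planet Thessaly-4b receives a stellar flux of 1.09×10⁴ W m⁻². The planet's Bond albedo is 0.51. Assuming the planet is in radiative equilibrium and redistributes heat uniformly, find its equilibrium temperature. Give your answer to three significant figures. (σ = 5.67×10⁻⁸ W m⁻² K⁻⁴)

T_eq ≈ 392 K

Energy balance: absorbed = emitted ⇒ πR²·S(1−A) = 4πR²·σT_eq⁴, so T_eq⁴ = S(1−A)/(4σ).
T_eq = [1.09×10⁴ × 0.49 / (4 × 5.67×10⁻⁸)]^(1/4) = (2.35×10¹⁰)^(1/4) = 392 K.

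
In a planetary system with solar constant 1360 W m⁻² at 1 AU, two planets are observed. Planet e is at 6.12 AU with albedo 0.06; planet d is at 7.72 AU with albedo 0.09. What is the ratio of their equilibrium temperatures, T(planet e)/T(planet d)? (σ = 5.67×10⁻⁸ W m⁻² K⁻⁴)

T₁/T₂ ≈ 1.132

T_eq = [S₀(1−A)/(4σd²)]^(1/4), so T ∝ (1−A)^(1/4) / √d.
T₁ = [1360×0.94/(4×5.67×10⁻⁸×6.12²)]^(1/4) = 110.76 K.
T₂ = [1360×0.91/(4×5.67×10⁻⁸×7.72²)]^(1/4) = 97.82 K.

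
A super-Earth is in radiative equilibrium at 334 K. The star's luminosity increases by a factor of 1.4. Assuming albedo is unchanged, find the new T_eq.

T_eq ∝ L^(1/4) · d^(−1/2).
T′ = 334 × 1.4^(1/4) = 363 K.

T_eq ≈ 363 K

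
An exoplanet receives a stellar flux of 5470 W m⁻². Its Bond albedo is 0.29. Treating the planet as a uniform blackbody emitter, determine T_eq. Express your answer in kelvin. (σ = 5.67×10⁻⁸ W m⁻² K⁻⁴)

T_eq ≈ 362 K

Energy balance: absorbed = emitted ⇒ πR²·S(1−A) = 4πR²·σT_eq⁴, so T_eq⁴ = S(1−A)/(4σ).
T_eq = [5470 × 0.71 / (4 × 5.67×10⁻⁸)]^(1/4) = (1.71×10¹⁰)^(1/4) = 362 K.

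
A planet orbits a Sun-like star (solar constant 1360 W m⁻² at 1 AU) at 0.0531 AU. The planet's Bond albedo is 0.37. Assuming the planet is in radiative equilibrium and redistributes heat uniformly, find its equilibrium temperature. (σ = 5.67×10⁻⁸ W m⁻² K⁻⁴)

Flux at 0.0531 AU: S = 1360/0.0531² = 4.82×10⁵ W m⁻².
Energy balance: absorbed = emitted ⇒ πR²·S(1−A) = 4πR²·σT_eq⁴, so T_eq⁴ = S(1−A)/(4σ).
T_eq = [4.82×10⁵ × 0.63 / (4 × 5.67×10⁻⁸)]^(1/4) = (1.34×10¹²)^(1/4) = 1080 K.

T_eq ≈ 1080 K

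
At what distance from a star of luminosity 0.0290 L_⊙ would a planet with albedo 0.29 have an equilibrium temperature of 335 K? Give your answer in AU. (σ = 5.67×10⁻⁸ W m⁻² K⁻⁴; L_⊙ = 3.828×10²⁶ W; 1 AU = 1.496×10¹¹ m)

d ≈ 0.0991 AU

L = 0.0290 × 3.828×10²⁶ = 1.11×10²⁵ W.
From T_eq⁴ = L(1−A)/(16πσd²): d = √[L(1−A)/(16πσT_eq⁴)].
d = √[1.11×10²⁵ × 0.71 / (16π × 5.67×10⁻⁸ × (335)⁴)] = 1.48×10¹⁰ m = 0.0991 AU.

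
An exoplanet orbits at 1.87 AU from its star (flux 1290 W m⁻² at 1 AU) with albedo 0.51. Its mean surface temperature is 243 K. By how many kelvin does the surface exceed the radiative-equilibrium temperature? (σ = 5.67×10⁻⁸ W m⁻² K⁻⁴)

ΔT ≈ 75.0 K

S = 1290/1.87² = 368.9 W m⁻².
T_eq = [S(1−A)/(4σ)]^(1/4) = [368.9×0.49/(4×5.67×10⁻⁸)]^(1/4) = 168.0 K.
ΔT = T_surf − T_eq = 243 − 168.0.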